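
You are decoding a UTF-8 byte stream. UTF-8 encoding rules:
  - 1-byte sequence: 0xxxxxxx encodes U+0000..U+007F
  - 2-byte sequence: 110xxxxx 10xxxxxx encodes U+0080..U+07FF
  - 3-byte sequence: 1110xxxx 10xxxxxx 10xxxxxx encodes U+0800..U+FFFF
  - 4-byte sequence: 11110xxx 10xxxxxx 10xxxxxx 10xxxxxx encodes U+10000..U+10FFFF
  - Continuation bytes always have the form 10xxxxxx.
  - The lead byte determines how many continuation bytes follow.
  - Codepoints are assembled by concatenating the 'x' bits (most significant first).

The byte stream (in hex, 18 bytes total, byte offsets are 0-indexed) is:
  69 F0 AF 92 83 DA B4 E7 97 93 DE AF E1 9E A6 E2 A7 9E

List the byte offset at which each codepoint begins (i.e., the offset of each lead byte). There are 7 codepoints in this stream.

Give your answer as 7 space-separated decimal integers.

Byte[0]=69: 1-byte ASCII. cp=U+0069
Byte[1]=F0: 4-byte lead, need 3 cont bytes. acc=0x0
Byte[2]=AF: continuation. acc=(acc<<6)|0x2F=0x2F
Byte[3]=92: continuation. acc=(acc<<6)|0x12=0xBD2
Byte[4]=83: continuation. acc=(acc<<6)|0x03=0x2F483
Completed: cp=U+2F483 (starts at byte 1)
Byte[5]=DA: 2-byte lead, need 1 cont bytes. acc=0x1A
Byte[6]=B4: continuation. acc=(acc<<6)|0x34=0x6B4
Completed: cp=U+06B4 (starts at byte 5)
Byte[7]=E7: 3-byte lead, need 2 cont bytes. acc=0x7
Byte[8]=97: continuation. acc=(acc<<6)|0x17=0x1D7
Byte[9]=93: continuation. acc=(acc<<6)|0x13=0x75D3
Completed: cp=U+75D3 (starts at byte 7)
Byte[10]=DE: 2-byte lead, need 1 cont bytes. acc=0x1E
Byte[11]=AF: continuation. acc=(acc<<6)|0x2F=0x7AF
Completed: cp=U+07AF (starts at byte 10)
Byte[12]=E1: 3-byte lead, need 2 cont bytes. acc=0x1
Byte[13]=9E: continuation. acc=(acc<<6)|0x1E=0x5E
Byte[14]=A6: continuation. acc=(acc<<6)|0x26=0x17A6
Completed: cp=U+17A6 (starts at byte 12)
Byte[15]=E2: 3-byte lead, need 2 cont bytes. acc=0x2
Byte[16]=A7: continuation. acc=(acc<<6)|0x27=0xA7
Byte[17]=9E: continuation. acc=(acc<<6)|0x1E=0x29DE
Completed: cp=U+29DE (starts at byte 15)

Answer: 0 1 5 7 10 12 15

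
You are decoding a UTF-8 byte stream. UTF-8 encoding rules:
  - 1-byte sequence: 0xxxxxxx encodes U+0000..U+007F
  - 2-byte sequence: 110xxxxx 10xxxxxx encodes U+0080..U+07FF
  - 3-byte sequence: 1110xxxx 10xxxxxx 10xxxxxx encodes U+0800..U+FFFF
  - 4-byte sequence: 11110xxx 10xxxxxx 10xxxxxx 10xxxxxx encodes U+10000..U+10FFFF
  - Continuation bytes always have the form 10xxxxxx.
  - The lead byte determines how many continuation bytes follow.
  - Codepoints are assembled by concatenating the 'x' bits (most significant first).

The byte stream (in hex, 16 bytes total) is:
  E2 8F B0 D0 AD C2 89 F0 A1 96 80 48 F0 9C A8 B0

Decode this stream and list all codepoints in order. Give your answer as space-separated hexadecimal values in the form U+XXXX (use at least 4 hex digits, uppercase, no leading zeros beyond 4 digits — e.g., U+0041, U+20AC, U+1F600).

Byte[0]=E2: 3-byte lead, need 2 cont bytes. acc=0x2
Byte[1]=8F: continuation. acc=(acc<<6)|0x0F=0x8F
Byte[2]=B0: continuation. acc=(acc<<6)|0x30=0x23F0
Completed: cp=U+23F0 (starts at byte 0)
Byte[3]=D0: 2-byte lead, need 1 cont bytes. acc=0x10
Byte[4]=AD: continuation. acc=(acc<<6)|0x2D=0x42D
Completed: cp=U+042D (starts at byte 3)
Byte[5]=C2: 2-byte lead, need 1 cont bytes. acc=0x2
Byte[6]=89: continuation. acc=(acc<<6)|0x09=0x89
Completed: cp=U+0089 (starts at byte 5)
Byte[7]=F0: 4-byte lead, need 3 cont bytes. acc=0x0
Byte[8]=A1: continuation. acc=(acc<<6)|0x21=0x21
Byte[9]=96: continuation. acc=(acc<<6)|0x16=0x856
Byte[10]=80: continuation. acc=(acc<<6)|0x00=0x21580
Completed: cp=U+21580 (starts at byte 7)
Byte[11]=48: 1-byte ASCII. cp=U+0048
Byte[12]=F0: 4-byte lead, need 3 cont bytes. acc=0x0
Byte[13]=9C: continuation. acc=(acc<<6)|0x1C=0x1C
Byte[14]=A8: continuation. acc=(acc<<6)|0x28=0x728
Byte[15]=B0: continuation. acc=(acc<<6)|0x30=0x1CA30
Completed: cp=U+1CA30 (starts at byte 12)

Answer: U+23F0 U+042D U+0089 U+21580 U+0048 U+1CA30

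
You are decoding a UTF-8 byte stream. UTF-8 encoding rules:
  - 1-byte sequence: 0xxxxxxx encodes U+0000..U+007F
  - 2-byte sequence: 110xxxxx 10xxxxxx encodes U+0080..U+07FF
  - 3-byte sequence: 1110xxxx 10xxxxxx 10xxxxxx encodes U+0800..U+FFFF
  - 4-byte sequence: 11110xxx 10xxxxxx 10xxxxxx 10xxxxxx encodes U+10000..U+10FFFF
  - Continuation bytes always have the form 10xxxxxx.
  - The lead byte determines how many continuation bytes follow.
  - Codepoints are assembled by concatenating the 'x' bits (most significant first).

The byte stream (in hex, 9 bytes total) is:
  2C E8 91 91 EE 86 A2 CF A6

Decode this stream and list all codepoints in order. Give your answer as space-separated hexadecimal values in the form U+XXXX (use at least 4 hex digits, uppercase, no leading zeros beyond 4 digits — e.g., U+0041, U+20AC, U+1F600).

Byte[0]=2C: 1-byte ASCII. cp=U+002C
Byte[1]=E8: 3-byte lead, need 2 cont bytes. acc=0x8
Byte[2]=91: continuation. acc=(acc<<6)|0x11=0x211
Byte[3]=91: continuation. acc=(acc<<6)|0x11=0x8451
Completed: cp=U+8451 (starts at byte 1)
Byte[4]=EE: 3-byte lead, need 2 cont bytes. acc=0xE
Byte[5]=86: continuation. acc=(acc<<6)|0x06=0x386
Byte[6]=A2: continuation. acc=(acc<<6)|0x22=0xE1A2
Completed: cp=U+E1A2 (starts at byte 4)
Byte[7]=CF: 2-byte lead, need 1 cont bytes. acc=0xF
Byte[8]=A6: continuation. acc=(acc<<6)|0x26=0x3E6
Completed: cp=U+03E6 (starts at byte 7)

Answer: U+002C U+8451 U+E1A2 U+03E6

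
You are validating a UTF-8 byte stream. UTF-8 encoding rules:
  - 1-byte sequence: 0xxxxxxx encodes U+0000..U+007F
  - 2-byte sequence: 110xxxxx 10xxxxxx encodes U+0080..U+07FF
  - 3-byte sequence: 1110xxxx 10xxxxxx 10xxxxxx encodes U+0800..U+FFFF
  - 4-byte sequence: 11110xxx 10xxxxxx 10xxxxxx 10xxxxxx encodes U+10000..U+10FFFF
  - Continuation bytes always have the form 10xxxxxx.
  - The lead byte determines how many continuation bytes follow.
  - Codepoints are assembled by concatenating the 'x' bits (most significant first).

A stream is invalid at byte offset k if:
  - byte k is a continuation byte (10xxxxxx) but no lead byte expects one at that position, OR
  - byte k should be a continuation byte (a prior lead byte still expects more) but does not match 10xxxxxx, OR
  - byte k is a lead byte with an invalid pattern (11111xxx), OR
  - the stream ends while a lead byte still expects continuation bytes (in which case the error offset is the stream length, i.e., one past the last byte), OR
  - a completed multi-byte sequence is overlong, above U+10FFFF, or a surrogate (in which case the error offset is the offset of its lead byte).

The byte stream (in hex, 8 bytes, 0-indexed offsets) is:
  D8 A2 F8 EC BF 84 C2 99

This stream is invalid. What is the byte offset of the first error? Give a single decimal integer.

Byte[0]=D8: 2-byte lead, need 1 cont bytes. acc=0x18
Byte[1]=A2: continuation. acc=(acc<<6)|0x22=0x622
Completed: cp=U+0622 (starts at byte 0)
Byte[2]=F8: INVALID lead byte (not 0xxx/110x/1110/11110)

Answer: 2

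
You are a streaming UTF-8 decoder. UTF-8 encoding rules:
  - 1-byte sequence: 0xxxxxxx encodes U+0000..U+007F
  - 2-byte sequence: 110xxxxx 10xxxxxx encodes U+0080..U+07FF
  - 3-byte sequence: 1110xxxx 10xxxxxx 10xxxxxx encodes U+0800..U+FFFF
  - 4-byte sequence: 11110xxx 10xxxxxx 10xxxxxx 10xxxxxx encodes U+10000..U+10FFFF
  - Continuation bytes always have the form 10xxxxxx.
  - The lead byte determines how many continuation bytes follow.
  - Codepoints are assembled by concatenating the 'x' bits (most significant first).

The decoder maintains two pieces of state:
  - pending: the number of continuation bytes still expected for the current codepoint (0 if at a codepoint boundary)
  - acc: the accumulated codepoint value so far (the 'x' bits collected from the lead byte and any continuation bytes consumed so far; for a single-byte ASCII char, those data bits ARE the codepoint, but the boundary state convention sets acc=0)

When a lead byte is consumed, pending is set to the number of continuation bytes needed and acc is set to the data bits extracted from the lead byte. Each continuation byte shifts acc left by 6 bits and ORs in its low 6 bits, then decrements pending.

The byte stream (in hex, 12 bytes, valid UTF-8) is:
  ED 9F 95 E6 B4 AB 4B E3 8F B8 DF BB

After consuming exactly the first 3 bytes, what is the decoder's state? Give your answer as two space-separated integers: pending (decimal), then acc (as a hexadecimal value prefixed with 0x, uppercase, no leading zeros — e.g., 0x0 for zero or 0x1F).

Byte[0]=ED: 3-byte lead. pending=2, acc=0xD
Byte[1]=9F: continuation. acc=(acc<<6)|0x1F=0x35F, pending=1
Byte[2]=95: continuation. acc=(acc<<6)|0x15=0xD7D5, pending=0

Answer: 0 0xD7D5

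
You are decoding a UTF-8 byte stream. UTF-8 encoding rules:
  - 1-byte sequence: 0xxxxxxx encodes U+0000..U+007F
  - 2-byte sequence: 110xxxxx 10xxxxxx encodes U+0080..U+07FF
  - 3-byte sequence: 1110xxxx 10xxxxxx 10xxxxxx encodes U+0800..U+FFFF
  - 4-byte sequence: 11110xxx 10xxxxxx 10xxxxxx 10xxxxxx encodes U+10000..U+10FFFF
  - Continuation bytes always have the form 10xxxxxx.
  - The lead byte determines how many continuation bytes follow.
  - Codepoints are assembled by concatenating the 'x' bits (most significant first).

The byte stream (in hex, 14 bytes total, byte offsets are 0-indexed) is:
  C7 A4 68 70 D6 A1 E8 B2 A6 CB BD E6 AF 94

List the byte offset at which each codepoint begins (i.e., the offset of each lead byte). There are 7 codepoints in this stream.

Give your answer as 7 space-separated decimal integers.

Byte[0]=C7: 2-byte lead, need 1 cont bytes. acc=0x7
Byte[1]=A4: continuation. acc=(acc<<6)|0x24=0x1E4
Completed: cp=U+01E4 (starts at byte 0)
Byte[2]=68: 1-byte ASCII. cp=U+0068
Byte[3]=70: 1-byte ASCII. cp=U+0070
Byte[4]=D6: 2-byte lead, need 1 cont bytes. acc=0x16
Byte[5]=A1: continuation. acc=(acc<<6)|0x21=0x5A1
Completed: cp=U+05A1 (starts at byte 4)
Byte[6]=E8: 3-byte lead, need 2 cont bytes. acc=0x8
Byte[7]=B2: continuation. acc=(acc<<6)|0x32=0x232
Byte[8]=A6: continuation. acc=(acc<<6)|0x26=0x8CA6
Completed: cp=U+8CA6 (starts at byte 6)
Byte[9]=CB: 2-byte lead, need 1 cont bytes. acc=0xB
Byte[10]=BD: continuation. acc=(acc<<6)|0x3D=0x2FD
Completed: cp=U+02FD (starts at byte 9)
Byte[11]=E6: 3-byte lead, need 2 cont bytes. acc=0x6
Byte[12]=AF: continuation. acc=(acc<<6)|0x2F=0x1AF
Byte[13]=94: continuation. acc=(acc<<6)|0x14=0x6BD4
Completed: cp=U+6BD4 (starts at byte 11)

Answer: 0 2 3 4 6 9 11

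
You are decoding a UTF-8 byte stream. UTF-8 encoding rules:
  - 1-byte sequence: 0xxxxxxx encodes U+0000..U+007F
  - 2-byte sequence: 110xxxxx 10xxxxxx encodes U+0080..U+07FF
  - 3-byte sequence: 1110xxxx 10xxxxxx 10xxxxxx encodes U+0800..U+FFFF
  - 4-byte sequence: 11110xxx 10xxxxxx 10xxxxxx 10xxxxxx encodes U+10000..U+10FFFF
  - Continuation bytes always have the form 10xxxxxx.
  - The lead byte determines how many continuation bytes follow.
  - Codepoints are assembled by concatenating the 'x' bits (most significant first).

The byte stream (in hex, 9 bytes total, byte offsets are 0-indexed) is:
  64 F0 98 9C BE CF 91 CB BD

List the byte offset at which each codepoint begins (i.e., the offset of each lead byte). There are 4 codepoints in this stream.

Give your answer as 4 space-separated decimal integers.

Answer: 0 1 5 7

Derivation:
Byte[0]=64: 1-byte ASCII. cp=U+0064
Byte[1]=F0: 4-byte lead, need 3 cont bytes. acc=0x0
Byte[2]=98: continuation. acc=(acc<<6)|0x18=0x18
Byte[3]=9C: continuation. acc=(acc<<6)|0x1C=0x61C
Byte[4]=BE: continuation. acc=(acc<<6)|0x3E=0x1873E
Completed: cp=U+1873E (starts at byte 1)
Byte[5]=CF: 2-byte lead, need 1 cont bytes. acc=0xF
Byte[6]=91: continuation. acc=(acc<<6)|0x11=0x3D1
Completed: cp=U+03D1 (starts at byte 5)
Byte[7]=CB: 2-byte lead, need 1 cont bytes. acc=0xB
Byte[8]=BD: continuation. acc=(acc<<6)|0x3D=0x2FD
Completed: cp=U+02FD (starts at byte 7)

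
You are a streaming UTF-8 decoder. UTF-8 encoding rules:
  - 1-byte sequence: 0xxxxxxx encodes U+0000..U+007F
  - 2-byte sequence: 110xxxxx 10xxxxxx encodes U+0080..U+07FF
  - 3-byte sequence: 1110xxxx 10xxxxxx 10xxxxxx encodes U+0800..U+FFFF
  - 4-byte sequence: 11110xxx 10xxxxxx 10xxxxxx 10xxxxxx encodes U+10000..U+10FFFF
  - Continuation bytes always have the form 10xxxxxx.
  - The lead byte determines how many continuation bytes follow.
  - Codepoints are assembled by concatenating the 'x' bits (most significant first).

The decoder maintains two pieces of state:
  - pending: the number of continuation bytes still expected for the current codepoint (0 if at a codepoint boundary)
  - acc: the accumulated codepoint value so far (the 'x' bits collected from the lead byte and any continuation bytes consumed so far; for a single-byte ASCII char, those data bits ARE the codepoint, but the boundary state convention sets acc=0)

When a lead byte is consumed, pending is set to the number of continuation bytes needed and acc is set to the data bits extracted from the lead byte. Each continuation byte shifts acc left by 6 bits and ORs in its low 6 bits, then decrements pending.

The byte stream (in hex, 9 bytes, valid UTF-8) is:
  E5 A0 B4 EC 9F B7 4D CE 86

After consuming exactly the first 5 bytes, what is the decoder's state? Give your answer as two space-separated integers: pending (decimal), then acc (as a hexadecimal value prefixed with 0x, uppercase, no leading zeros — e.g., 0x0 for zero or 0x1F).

Byte[0]=E5: 3-byte lead. pending=2, acc=0x5
Byte[1]=A0: continuation. acc=(acc<<6)|0x20=0x160, pending=1
Byte[2]=B4: continuation. acc=(acc<<6)|0x34=0x5834, pending=0
Byte[3]=EC: 3-byte lead. pending=2, acc=0xC
Byte[4]=9F: continuation. acc=(acc<<6)|0x1F=0x31F, pending=1

Answer: 1 0x31F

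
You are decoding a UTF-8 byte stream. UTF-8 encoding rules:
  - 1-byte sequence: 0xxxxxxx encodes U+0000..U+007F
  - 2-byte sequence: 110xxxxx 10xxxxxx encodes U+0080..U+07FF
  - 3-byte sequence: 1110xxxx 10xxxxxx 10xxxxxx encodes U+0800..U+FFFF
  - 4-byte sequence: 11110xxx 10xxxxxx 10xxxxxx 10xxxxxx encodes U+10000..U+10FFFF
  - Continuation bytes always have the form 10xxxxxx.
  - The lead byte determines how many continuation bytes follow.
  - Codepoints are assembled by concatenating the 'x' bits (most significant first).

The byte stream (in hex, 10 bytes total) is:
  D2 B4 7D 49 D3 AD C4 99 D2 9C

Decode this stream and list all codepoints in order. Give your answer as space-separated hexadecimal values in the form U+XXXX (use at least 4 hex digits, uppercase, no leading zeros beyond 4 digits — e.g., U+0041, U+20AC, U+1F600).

Answer: U+04B4 U+007D U+0049 U+04ED U+0119 U+049C

Derivation:
Byte[0]=D2: 2-byte lead, need 1 cont bytes. acc=0x12
Byte[1]=B4: continuation. acc=(acc<<6)|0x34=0x4B4
Completed: cp=U+04B4 (starts at byte 0)
Byte[2]=7D: 1-byte ASCII. cp=U+007D
Byte[3]=49: 1-byte ASCII. cp=U+0049
Byte[4]=D3: 2-byte lead, need 1 cont bytes. acc=0x13
Byte[5]=AD: continuation. acc=(acc<<6)|0x2D=0x4ED
Completed: cp=U+04ED (starts at byte 4)
Byte[6]=C4: 2-byte lead, need 1 cont bytes. acc=0x4
Byte[7]=99: continuation. acc=(acc<<6)|0x19=0x119
Completed: cp=U+0119 (starts at byte 6)
Byte[8]=D2: 2-byte lead, need 1 cont bytes. acc=0x12
Byte[9]=9C: continuation. acc=(acc<<6)|0x1C=0x49C
Completed: cp=U+049C (starts at byte 8)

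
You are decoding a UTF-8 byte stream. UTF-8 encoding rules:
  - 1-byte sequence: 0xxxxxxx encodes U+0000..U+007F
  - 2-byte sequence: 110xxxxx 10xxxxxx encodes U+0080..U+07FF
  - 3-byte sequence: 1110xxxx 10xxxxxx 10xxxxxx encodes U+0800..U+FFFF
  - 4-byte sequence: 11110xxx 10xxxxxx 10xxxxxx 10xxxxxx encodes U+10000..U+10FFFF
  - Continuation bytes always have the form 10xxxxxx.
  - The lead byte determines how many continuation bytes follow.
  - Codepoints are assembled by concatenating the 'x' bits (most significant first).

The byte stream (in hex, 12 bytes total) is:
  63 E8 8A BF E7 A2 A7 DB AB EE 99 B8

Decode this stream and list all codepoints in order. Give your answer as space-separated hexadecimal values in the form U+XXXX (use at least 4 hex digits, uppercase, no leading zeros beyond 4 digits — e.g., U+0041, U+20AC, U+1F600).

Byte[0]=63: 1-byte ASCII. cp=U+0063
Byte[1]=E8: 3-byte lead, need 2 cont bytes. acc=0x8
Byte[2]=8A: continuation. acc=(acc<<6)|0x0A=0x20A
Byte[3]=BF: continuation. acc=(acc<<6)|0x3F=0x82BF
Completed: cp=U+82BF (starts at byte 1)
Byte[4]=E7: 3-byte lead, need 2 cont bytes. acc=0x7
Byte[5]=A2: continuation. acc=(acc<<6)|0x22=0x1E2
Byte[6]=A7: continuation. acc=(acc<<6)|0x27=0x78A7
Completed: cp=U+78A7 (starts at byte 4)
Byte[7]=DB: 2-byte lead, need 1 cont bytes. acc=0x1B
Byte[8]=AB: continuation. acc=(acc<<6)|0x2B=0x6EB
Completed: cp=U+06EB (starts at byte 7)
Byte[9]=EE: 3-byte lead, need 2 cont bytes. acc=0xE
Byte[10]=99: continuation. acc=(acc<<6)|0x19=0x399
Byte[11]=B8: continuation. acc=(acc<<6)|0x38=0xE678
Completed: cp=U+E678 (starts at byte 9)

Answer: U+0063 U+82BF U+78A7 U+06EB U+E678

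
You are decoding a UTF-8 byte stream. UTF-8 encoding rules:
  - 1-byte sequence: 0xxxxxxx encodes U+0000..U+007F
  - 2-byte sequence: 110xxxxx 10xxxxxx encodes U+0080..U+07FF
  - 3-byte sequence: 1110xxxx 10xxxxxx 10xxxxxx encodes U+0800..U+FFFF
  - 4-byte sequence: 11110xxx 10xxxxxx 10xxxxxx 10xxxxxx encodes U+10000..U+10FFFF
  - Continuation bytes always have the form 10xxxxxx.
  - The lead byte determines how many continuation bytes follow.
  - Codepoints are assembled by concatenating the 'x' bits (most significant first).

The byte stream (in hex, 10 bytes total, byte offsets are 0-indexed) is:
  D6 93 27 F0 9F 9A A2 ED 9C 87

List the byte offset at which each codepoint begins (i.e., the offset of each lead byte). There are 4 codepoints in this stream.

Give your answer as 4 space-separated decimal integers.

Answer: 0 2 3 7

Derivation:
Byte[0]=D6: 2-byte lead, need 1 cont bytes. acc=0x16
Byte[1]=93: continuation. acc=(acc<<6)|0x13=0x593
Completed: cp=U+0593 (starts at byte 0)
Byte[2]=27: 1-byte ASCII. cp=U+0027
Byte[3]=F0: 4-byte lead, need 3 cont bytes. acc=0x0
Byte[4]=9F: continuation. acc=(acc<<6)|0x1F=0x1F
Byte[5]=9A: continuation. acc=(acc<<6)|0x1A=0x7DA
Byte[6]=A2: continuation. acc=(acc<<6)|0x22=0x1F6A2
Completed: cp=U+1F6A2 (starts at byte 3)
Byte[7]=ED: 3-byte lead, need 2 cont bytes. acc=0xD
Byte[8]=9C: continuation. acc=(acc<<6)|0x1C=0x35C
Byte[9]=87: continuation. acc=(acc<<6)|0x07=0xD707
Completed: cp=U+D707 (starts at byte 7)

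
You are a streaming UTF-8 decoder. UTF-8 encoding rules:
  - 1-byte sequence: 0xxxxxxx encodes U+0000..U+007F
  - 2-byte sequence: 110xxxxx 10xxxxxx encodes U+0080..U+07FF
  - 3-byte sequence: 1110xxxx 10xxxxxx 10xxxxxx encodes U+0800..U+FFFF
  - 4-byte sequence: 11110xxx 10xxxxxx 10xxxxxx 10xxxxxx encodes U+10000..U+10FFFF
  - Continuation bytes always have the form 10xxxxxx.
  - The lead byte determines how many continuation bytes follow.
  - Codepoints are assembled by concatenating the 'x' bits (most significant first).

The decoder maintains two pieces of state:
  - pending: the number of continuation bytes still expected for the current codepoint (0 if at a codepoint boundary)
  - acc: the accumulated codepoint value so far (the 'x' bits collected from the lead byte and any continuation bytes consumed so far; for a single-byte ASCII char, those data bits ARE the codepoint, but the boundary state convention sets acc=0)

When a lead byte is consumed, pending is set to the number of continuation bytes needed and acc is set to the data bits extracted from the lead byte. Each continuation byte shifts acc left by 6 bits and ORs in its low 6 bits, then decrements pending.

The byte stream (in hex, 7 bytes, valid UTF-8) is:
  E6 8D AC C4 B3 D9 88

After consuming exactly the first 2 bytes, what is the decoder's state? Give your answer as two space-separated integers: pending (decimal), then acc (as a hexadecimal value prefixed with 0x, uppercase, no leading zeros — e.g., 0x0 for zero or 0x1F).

Byte[0]=E6: 3-byte lead. pending=2, acc=0x6
Byte[1]=8D: continuation. acc=(acc<<6)|0x0D=0x18D, pending=1

Answer: 1 0x18D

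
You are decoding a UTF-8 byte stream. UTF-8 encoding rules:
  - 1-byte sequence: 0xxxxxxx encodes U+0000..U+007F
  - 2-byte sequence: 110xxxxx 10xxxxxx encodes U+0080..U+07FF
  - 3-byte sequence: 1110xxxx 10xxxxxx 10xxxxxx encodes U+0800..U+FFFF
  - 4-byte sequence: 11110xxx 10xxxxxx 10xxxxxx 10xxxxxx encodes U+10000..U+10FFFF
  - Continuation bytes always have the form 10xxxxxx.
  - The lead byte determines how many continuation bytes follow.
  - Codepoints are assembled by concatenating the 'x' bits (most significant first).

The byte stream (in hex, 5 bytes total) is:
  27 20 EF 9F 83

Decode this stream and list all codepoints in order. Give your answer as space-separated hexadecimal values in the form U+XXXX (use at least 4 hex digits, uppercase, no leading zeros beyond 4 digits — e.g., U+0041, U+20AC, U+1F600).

Answer: U+0027 U+0020 U+F7C3

Derivation:
Byte[0]=27: 1-byte ASCII. cp=U+0027
Byte[1]=20: 1-byte ASCII. cp=U+0020
Byte[2]=EF: 3-byte lead, need 2 cont bytes. acc=0xF
Byte[3]=9F: continuation. acc=(acc<<6)|0x1F=0x3DF
Byte[4]=83: continuation. acc=(acc<<6)|0x03=0xF7C3
Completed: cp=U+F7C3 (starts at byte 2)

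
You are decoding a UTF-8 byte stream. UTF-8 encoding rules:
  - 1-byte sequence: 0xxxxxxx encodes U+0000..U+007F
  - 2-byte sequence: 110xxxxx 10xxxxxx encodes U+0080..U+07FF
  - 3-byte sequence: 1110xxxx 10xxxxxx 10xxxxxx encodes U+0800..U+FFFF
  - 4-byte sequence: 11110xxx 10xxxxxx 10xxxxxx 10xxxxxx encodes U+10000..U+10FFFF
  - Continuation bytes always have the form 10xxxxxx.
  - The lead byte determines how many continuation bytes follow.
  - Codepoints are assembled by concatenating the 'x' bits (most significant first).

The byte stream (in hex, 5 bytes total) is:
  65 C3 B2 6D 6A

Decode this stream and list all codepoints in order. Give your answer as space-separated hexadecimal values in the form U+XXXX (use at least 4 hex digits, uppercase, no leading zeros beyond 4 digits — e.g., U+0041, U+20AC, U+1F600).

Answer: U+0065 U+00F2 U+006D U+006A

Derivation:
Byte[0]=65: 1-byte ASCII. cp=U+0065
Byte[1]=C3: 2-byte lead, need 1 cont bytes. acc=0x3
Byte[2]=B2: continuation. acc=(acc<<6)|0x32=0xF2
Completed: cp=U+00F2 (starts at byte 1)
Byte[3]=6D: 1-byte ASCII. cp=U+006D
Byte[4]=6A: 1-byte ASCII. cp=U+006A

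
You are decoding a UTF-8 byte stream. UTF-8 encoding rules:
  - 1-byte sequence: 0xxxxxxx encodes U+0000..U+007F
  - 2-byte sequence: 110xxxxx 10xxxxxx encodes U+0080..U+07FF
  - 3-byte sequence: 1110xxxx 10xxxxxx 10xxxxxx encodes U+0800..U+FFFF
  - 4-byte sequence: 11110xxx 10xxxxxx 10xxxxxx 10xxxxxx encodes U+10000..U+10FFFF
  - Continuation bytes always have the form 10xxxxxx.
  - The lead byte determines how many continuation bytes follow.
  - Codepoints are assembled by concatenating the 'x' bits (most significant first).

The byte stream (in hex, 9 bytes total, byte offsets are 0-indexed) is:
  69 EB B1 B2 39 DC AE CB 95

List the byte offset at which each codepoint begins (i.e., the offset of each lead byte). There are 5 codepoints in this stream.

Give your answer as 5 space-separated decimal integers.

Answer: 0 1 4 5 7

Derivation:
Byte[0]=69: 1-byte ASCII. cp=U+0069
Byte[1]=EB: 3-byte lead, need 2 cont bytes. acc=0xB
Byte[2]=B1: continuation. acc=(acc<<6)|0x31=0x2F1
Byte[3]=B2: continuation. acc=(acc<<6)|0x32=0xBC72
Completed: cp=U+BC72 (starts at byte 1)
Byte[4]=39: 1-byte ASCII. cp=U+0039
Byte[5]=DC: 2-byte lead, need 1 cont bytes. acc=0x1C
Byte[6]=AE: continuation. acc=(acc<<6)|0x2E=0x72E
Completed: cp=U+072E (starts at byte 5)
Byte[7]=CB: 2-byte lead, need 1 cont bytes. acc=0xB
Byte[8]=95: continuation. acc=(acc<<6)|0x15=0x2D5
Completed: cp=U+02D5 (starts at byte 7)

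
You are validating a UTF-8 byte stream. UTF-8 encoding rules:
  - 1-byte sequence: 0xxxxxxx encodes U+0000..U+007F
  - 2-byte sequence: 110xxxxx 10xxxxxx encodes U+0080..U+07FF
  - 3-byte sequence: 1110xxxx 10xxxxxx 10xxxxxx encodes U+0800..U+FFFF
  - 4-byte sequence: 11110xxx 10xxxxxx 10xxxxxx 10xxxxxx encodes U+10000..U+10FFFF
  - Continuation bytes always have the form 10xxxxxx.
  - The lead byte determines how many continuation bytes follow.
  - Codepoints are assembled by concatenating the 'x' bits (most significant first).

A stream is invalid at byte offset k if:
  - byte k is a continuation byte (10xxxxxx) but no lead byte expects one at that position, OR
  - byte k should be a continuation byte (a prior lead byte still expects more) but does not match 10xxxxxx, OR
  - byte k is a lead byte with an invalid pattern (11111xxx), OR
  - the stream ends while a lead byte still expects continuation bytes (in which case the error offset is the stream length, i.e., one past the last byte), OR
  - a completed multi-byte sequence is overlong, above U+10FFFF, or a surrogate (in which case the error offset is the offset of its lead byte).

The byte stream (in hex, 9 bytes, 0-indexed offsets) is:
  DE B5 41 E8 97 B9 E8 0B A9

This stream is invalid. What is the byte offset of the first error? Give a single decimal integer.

Byte[0]=DE: 2-byte lead, need 1 cont bytes. acc=0x1E
Byte[1]=B5: continuation. acc=(acc<<6)|0x35=0x7B5
Completed: cp=U+07B5 (starts at byte 0)
Byte[2]=41: 1-byte ASCII. cp=U+0041
Byte[3]=E8: 3-byte lead, need 2 cont bytes. acc=0x8
Byte[4]=97: continuation. acc=(acc<<6)|0x17=0x217
Byte[5]=B9: continuation. acc=(acc<<6)|0x39=0x85F9
Completed: cp=U+85F9 (starts at byte 3)
Byte[6]=E8: 3-byte lead, need 2 cont bytes. acc=0x8
Byte[7]=0B: expected 10xxxxxx continuation. INVALID

Answer: 7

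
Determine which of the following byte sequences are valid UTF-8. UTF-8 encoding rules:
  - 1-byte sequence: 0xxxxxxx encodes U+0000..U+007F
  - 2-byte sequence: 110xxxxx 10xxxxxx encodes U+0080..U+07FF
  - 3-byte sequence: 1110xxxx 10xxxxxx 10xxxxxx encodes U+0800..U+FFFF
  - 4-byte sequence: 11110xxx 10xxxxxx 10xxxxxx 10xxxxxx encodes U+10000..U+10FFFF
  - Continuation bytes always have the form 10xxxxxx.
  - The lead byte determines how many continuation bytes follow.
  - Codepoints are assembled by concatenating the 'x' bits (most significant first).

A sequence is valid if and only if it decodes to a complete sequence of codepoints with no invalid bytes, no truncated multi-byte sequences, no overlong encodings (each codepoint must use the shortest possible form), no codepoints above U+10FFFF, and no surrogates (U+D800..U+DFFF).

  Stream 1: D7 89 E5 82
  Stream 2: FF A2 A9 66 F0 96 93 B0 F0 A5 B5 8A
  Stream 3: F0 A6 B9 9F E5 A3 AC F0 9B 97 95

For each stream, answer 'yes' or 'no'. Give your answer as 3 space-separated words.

Stream 1: error at byte offset 4. INVALID
Stream 2: error at byte offset 0. INVALID
Stream 3: decodes cleanly. VALID

Answer: no no yes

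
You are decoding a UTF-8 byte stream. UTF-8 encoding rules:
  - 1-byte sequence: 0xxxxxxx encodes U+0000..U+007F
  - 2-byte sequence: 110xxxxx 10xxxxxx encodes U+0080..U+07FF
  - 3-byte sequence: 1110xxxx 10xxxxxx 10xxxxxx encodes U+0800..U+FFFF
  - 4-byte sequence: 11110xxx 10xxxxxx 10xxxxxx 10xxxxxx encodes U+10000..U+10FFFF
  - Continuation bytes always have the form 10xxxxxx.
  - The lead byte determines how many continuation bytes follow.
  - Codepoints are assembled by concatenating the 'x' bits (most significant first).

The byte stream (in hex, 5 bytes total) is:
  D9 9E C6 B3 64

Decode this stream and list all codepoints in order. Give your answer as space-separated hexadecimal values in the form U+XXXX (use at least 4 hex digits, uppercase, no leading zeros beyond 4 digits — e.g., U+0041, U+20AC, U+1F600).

Byte[0]=D9: 2-byte lead, need 1 cont bytes. acc=0x19
Byte[1]=9E: continuation. acc=(acc<<6)|0x1E=0x65E
Completed: cp=U+065E (starts at byte 0)
Byte[2]=C6: 2-byte lead, need 1 cont bytes. acc=0x6
Byte[3]=B3: continuation. acc=(acc<<6)|0x33=0x1B3
Completed: cp=U+01B3 (starts at byte 2)
Byte[4]=64: 1-byte ASCII. cp=U+0064

Answer: U+065E U+01B3 U+0064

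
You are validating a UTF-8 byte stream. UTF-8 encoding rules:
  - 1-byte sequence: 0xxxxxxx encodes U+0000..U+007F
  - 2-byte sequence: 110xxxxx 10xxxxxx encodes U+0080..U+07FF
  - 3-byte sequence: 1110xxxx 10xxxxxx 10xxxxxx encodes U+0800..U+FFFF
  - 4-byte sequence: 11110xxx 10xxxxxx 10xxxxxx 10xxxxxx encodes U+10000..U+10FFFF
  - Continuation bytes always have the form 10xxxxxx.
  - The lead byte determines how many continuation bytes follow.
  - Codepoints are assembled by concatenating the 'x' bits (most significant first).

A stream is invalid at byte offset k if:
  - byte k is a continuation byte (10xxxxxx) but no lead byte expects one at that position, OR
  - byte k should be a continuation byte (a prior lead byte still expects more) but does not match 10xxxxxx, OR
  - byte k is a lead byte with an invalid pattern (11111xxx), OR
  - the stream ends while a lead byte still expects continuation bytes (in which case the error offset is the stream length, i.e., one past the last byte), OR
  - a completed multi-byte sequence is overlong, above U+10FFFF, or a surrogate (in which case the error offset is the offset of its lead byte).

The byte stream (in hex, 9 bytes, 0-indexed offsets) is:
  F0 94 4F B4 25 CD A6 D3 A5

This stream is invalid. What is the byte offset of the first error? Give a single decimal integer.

Answer: 2

Derivation:
Byte[0]=F0: 4-byte lead, need 3 cont bytes. acc=0x0
Byte[1]=94: continuation. acc=(acc<<6)|0x14=0x14
Byte[2]=4F: expected 10xxxxxx continuation. INVALID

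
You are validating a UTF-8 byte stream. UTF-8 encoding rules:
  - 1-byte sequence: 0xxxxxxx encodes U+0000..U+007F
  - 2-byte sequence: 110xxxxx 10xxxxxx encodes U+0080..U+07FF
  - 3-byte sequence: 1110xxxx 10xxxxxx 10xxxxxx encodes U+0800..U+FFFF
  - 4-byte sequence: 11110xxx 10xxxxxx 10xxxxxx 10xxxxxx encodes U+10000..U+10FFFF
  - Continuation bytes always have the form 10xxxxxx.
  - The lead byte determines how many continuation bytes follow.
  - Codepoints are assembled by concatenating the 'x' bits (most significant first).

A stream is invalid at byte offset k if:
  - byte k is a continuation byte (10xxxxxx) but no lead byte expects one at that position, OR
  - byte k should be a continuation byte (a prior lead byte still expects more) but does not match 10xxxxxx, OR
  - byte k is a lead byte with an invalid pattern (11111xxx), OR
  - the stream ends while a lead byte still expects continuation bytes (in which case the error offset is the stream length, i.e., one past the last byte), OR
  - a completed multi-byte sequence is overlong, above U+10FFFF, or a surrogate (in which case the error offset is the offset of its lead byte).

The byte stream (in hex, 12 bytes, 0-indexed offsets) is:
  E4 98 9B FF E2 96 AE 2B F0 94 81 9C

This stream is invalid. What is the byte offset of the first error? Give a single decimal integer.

Byte[0]=E4: 3-byte lead, need 2 cont bytes. acc=0x4
Byte[1]=98: continuation. acc=(acc<<6)|0x18=0x118
Byte[2]=9B: continuation. acc=(acc<<6)|0x1B=0x461B
Completed: cp=U+461B (starts at byte 0)
Byte[3]=FF: INVALID lead byte (not 0xxx/110x/1110/11110)

Answer: 3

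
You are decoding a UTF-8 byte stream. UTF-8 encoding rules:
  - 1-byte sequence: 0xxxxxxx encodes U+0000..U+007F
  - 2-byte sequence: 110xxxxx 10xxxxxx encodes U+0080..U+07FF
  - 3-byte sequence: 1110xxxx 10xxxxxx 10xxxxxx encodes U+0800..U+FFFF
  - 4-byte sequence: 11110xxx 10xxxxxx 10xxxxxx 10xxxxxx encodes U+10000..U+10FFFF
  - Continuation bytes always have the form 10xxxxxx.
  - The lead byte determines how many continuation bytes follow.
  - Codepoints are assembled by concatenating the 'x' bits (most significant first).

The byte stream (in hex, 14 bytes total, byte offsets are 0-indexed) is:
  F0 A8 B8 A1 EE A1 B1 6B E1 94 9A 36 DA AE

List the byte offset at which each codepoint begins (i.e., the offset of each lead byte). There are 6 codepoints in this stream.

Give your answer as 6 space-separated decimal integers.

Answer: 0 4 7 8 11 12

Derivation:
Byte[0]=F0: 4-byte lead, need 3 cont bytes. acc=0x0
Byte[1]=A8: continuation. acc=(acc<<6)|0x28=0x28
Byte[2]=B8: continuation. acc=(acc<<6)|0x38=0xA38
Byte[3]=A1: continuation. acc=(acc<<6)|0x21=0x28E21
Completed: cp=U+28E21 (starts at byte 0)
Byte[4]=EE: 3-byte lead, need 2 cont bytes. acc=0xE
Byte[5]=A1: continuation. acc=(acc<<6)|0x21=0x3A1
Byte[6]=B1: continuation. acc=(acc<<6)|0x31=0xE871
Completed: cp=U+E871 (starts at byte 4)
Byte[7]=6B: 1-byte ASCII. cp=U+006B
Byte[8]=E1: 3-byte lead, need 2 cont bytes. acc=0x1
Byte[9]=94: continuation. acc=(acc<<6)|0x14=0x54
Byte[10]=9A: continuation. acc=(acc<<6)|0x1A=0x151A
Completed: cp=U+151A (starts at byte 8)
Byte[11]=36: 1-byte ASCII. cp=U+0036
Byte[12]=DA: 2-byte lead, need 1 cont bytes. acc=0x1A
Byte[13]=AE: continuation. acc=(acc<<6)|0x2E=0x6AE
Completed: cp=U+06AE (starts at byte 12)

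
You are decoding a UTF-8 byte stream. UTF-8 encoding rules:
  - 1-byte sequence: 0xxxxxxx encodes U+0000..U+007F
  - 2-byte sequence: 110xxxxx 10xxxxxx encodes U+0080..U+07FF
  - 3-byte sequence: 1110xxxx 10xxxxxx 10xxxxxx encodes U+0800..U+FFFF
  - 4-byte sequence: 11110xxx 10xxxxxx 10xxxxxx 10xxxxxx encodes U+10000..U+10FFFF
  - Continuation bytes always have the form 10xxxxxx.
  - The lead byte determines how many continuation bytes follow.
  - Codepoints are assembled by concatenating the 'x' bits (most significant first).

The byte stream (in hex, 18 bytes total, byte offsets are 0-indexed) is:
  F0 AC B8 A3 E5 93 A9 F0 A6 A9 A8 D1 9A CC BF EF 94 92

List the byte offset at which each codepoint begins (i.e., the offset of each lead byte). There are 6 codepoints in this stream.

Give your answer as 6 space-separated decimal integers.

Byte[0]=F0: 4-byte lead, need 3 cont bytes. acc=0x0
Byte[1]=AC: continuation. acc=(acc<<6)|0x2C=0x2C
Byte[2]=B8: continuation. acc=(acc<<6)|0x38=0xB38
Byte[3]=A3: continuation. acc=(acc<<6)|0x23=0x2CE23
Completed: cp=U+2CE23 (starts at byte 0)
Byte[4]=E5: 3-byte lead, need 2 cont bytes. acc=0x5
Byte[5]=93: continuation. acc=(acc<<6)|0x13=0x153
Byte[6]=A9: continuation. acc=(acc<<6)|0x29=0x54E9
Completed: cp=U+54E9 (starts at byte 4)
Byte[7]=F0: 4-byte lead, need 3 cont bytes. acc=0x0
Byte[8]=A6: continuation. acc=(acc<<6)|0x26=0x26
Byte[9]=A9: continuation. acc=(acc<<6)|0x29=0x9A9
Byte[10]=A8: continuation. acc=(acc<<6)|0x28=0x26A68
Completed: cp=U+26A68 (starts at byte 7)
Byte[11]=D1: 2-byte lead, need 1 cont bytes. acc=0x11
Byte[12]=9A: continuation. acc=(acc<<6)|0x1A=0x45A
Completed: cp=U+045A (starts at byte 11)
Byte[13]=CC: 2-byte lead, need 1 cont bytes. acc=0xC
Byte[14]=BF: continuation. acc=(acc<<6)|0x3F=0x33F
Completed: cp=U+033F (starts at byte 13)
Byte[15]=EF: 3-byte lead, need 2 cont bytes. acc=0xF
Byte[16]=94: continuation. acc=(acc<<6)|0x14=0x3D4
Byte[17]=92: continuation. acc=(acc<<6)|0x12=0xF512
Completed: cp=U+F512 (starts at byte 15)

Answer: 0 4 7 11 13 15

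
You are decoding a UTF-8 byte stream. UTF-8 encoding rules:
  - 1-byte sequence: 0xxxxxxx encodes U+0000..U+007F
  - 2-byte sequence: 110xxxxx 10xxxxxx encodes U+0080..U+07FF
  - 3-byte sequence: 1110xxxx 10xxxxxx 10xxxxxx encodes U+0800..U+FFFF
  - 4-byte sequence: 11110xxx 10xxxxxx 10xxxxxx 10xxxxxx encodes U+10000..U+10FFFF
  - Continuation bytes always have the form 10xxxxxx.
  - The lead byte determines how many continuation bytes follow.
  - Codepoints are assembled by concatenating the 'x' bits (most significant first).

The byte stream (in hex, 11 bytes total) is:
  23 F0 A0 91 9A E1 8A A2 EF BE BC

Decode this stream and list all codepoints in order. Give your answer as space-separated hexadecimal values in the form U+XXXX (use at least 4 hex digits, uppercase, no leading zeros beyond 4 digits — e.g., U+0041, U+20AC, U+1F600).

Answer: U+0023 U+2045A U+12A2 U+FFBC

Derivation:
Byte[0]=23: 1-byte ASCII. cp=U+0023
Byte[1]=F0: 4-byte lead, need 3 cont bytes. acc=0x0
Byte[2]=A0: continuation. acc=(acc<<6)|0x20=0x20
Byte[3]=91: continuation. acc=(acc<<6)|0x11=0x811
Byte[4]=9A: continuation. acc=(acc<<6)|0x1A=0x2045A
Completed: cp=U+2045A (starts at byte 1)
Byte[5]=E1: 3-byte lead, need 2 cont bytes. acc=0x1
Byte[6]=8A: continuation. acc=(acc<<6)|0x0A=0x4A
Byte[7]=A2: continuation. acc=(acc<<6)|0x22=0x12A2
Completed: cp=U+12A2 (starts at byte 5)
Byte[8]=EF: 3-byte lead, need 2 cont bytes. acc=0xF
Byte[9]=BE: continuation. acc=(acc<<6)|0x3E=0x3FE
Byte[10]=BC: continuation. acc=(acc<<6)|0x3C=0xFFBC
Completed: cp=U+FFBC (starts at byte 8)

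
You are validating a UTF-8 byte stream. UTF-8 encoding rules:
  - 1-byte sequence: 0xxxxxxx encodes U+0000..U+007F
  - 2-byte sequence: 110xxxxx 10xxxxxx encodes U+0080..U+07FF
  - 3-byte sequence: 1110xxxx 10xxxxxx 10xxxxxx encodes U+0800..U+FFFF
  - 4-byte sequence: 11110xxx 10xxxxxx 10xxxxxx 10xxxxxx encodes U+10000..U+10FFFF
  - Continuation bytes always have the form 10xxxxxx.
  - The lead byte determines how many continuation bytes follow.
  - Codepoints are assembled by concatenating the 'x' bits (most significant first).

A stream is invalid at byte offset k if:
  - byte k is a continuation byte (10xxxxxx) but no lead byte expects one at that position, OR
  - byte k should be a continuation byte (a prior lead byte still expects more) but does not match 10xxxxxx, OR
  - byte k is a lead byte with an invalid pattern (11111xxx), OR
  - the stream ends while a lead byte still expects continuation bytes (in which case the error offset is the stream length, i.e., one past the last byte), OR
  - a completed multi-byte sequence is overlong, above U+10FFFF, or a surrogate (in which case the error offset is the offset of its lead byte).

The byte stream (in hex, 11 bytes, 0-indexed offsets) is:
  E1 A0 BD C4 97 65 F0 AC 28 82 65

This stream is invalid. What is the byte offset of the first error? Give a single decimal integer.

Answer: 8

Derivation:
Byte[0]=E1: 3-byte lead, need 2 cont bytes. acc=0x1
Byte[1]=A0: continuation. acc=(acc<<6)|0x20=0x60
Byte[2]=BD: continuation. acc=(acc<<6)|0x3D=0x183D
Completed: cp=U+183D (starts at byte 0)
Byte[3]=C4: 2-byte lead, need 1 cont bytes. acc=0x4
Byte[4]=97: continuation. acc=(acc<<6)|0x17=0x117
Completed: cp=U+0117 (starts at byte 3)
Byte[5]=65: 1-byte ASCII. cp=U+0065
Byte[6]=F0: 4-byte lead, need 3 cont bytes. acc=0x0
Byte[7]=AC: continuation. acc=(acc<<6)|0x2C=0x2C
Byte[8]=28: expected 10xxxxxx continuation. INVALID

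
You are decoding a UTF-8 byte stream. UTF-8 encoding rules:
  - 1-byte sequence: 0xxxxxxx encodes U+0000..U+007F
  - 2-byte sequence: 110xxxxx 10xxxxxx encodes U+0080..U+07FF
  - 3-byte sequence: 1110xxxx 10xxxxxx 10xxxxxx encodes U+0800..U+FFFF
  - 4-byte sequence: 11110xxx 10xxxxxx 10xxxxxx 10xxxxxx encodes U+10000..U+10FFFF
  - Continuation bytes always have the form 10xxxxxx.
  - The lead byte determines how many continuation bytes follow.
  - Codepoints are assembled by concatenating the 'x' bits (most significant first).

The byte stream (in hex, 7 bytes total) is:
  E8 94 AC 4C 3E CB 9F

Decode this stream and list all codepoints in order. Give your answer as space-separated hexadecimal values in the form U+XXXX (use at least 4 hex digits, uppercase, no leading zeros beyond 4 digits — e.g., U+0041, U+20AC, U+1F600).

Answer: U+852C U+004C U+003E U+02DF

Derivation:
Byte[0]=E8: 3-byte lead, need 2 cont bytes. acc=0x8
Byte[1]=94: continuation. acc=(acc<<6)|0x14=0x214
Byte[2]=AC: continuation. acc=(acc<<6)|0x2C=0x852C
Completed: cp=U+852C (starts at byte 0)
Byte[3]=4C: 1-byte ASCII. cp=U+004C
Byte[4]=3E: 1-byte ASCII. cp=U+003E
Byte[5]=CB: 2-byte lead, need 1 cont bytes. acc=0xB
Byte[6]=9F: continuation. acc=(acc<<6)|0x1F=0x2DF
Completed: cp=U+02DF (starts at byte 5)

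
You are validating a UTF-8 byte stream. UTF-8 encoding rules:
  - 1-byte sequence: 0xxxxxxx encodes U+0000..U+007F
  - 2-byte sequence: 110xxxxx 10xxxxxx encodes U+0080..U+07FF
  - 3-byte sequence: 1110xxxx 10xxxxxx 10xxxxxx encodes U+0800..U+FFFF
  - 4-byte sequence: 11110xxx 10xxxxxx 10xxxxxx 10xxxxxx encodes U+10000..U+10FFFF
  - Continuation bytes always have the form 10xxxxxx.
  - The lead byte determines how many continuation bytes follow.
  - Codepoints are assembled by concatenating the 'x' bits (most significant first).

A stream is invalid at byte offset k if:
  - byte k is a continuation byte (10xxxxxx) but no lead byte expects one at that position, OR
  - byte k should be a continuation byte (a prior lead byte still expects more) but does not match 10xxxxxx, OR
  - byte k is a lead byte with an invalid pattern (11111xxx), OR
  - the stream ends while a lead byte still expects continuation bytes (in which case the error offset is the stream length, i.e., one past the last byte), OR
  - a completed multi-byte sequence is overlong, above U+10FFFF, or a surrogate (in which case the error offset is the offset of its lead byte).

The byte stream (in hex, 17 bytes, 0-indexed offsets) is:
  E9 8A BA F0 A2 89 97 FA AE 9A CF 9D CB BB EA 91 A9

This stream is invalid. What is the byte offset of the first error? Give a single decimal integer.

Answer: 7

Derivation:
Byte[0]=E9: 3-byte lead, need 2 cont bytes. acc=0x9
Byte[1]=8A: continuation. acc=(acc<<6)|0x0A=0x24A
Byte[2]=BA: continuation. acc=(acc<<6)|0x3A=0x92BA
Completed: cp=U+92BA (starts at byte 0)
Byte[3]=F0: 4-byte lead, need 3 cont bytes. acc=0x0
Byte[4]=A2: continuation. acc=(acc<<6)|0x22=0x22
Byte[5]=89: continuation. acc=(acc<<6)|0x09=0x889
Byte[6]=97: continuation. acc=(acc<<6)|0x17=0x22257
Completed: cp=U+22257 (starts at byte 3)
Byte[7]=FA: INVALID lead byte (not 0xxx/110x/1110/11110)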